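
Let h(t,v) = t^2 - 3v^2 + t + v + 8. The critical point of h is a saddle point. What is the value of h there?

∂h/∂t = 2t + 1 = 0 and ∂h/∂v = -6v + 1 = 0, so (t, v) = (-1/2, 1/6).
The Hessian has h_{tt} = 2, h_{vv} = -6, h_{tv} = 0, giving D = -12 < 0, so the point is a saddle point.
h(-1/2, 1/6) = 47/6.

47/6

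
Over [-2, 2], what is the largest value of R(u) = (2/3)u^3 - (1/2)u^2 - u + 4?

R'(u) = 2u^2 - u - 1, which vanishes at u = -1/2 and u = 1.
Compare values at every candidate in [-2, 2]: R(-2) = -4/3; R(-1/2) = 103/24; R(1) = 19/6; R(2) = 16/3.
Hence the absolute maximum is 16/3 at u = 2.

16/3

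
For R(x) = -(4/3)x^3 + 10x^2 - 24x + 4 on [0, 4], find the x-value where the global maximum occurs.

The derivative is -4x^2 + 20x - 24, which vanishes at x = 2 and x = 3.
Compare values at every candidate in [0, 4]: R(0) = 4, R(2) = -44/3, R(3) = -14, R(4) = -52/3.
The maximum over the interval is 4, attained at x = 0.

0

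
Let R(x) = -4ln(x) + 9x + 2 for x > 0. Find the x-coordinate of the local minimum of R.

4/9

R'(x) = -4/x + 9 = 0 gives x = 4/9.
R''(x) = 4/x², which is positive for x > 0, so this is a local minimum.
R(4/9) = -4·ln(4/9) + 4 + 2 ≈ 9.2437.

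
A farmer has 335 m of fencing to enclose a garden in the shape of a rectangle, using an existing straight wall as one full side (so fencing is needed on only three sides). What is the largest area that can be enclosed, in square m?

112225/8

Let the sides perpendicular to the wall have length x and the parallel side y, so 2x + y = 335 and the area is A = xy = x(335 − 2x).
A'(x) = 335 − 4x = 0 gives x = 335/4, and A''(x) = −4 < 0 confirms a maximum.
Then y = 335 − 2·335/4 = 335/2 and A = 112225/8.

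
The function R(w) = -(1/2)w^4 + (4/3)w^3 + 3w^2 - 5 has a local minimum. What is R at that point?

R'(w) = -2w^3 + 4w^2 + 6w. Setting R'(w) = 0 gives w ∈ {-1, 0, 3}.
R''(w) = -6w^2 + 8w + 6. R''(-1) = -8 < 0 ⇒ local maximum; R''(0) = 6 > 0 ⇒ local minimum; R''(3) = -24 < 0 ⇒ local maximum.
The local minimum is R(0) = -5.

-5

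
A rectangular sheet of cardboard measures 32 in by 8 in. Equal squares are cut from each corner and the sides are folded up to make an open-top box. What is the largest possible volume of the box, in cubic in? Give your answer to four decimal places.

225.1315

With cut size x, the volume is V(x) = x(32 − 2x)(8 − 2x) for 0 < x < 4.
V'(x) = 12x^2 − 160x + 256. Setting V'(x) = 0 gives x ≈ 1.8593 (the root in (0, 4)).
V''(x) = 24x − 160 is negative there, so this is the maximum; V ≈ 225.1315.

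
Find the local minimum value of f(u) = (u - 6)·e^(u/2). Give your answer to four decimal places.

-14.7781

By the product rule, f'(u) = ((1/2)u - 2)·e^(u/2). Since e^(u/2) > 0, the only critical point is u = 4.
f''(4) has the same sign as 1/2 > 0, so this is a local minimum.
f(4) = (-2)·e^(2) ≈ -14.7781.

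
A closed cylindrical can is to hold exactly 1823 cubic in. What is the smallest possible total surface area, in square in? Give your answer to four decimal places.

826.1121

With radius r and height h, πr²h = 1823 so h = 1823/(πr²), and S(r) = 2πr² + 2πrh = 2πr² + 2·1823/r.
S'(r) = 4πr − 2·1823/r² = 0 ⇒ r³ = 1823/(2π), so r ≈ 6.6202 and h = 2r ≈ 13.2403.
S''(r) = 4π + 4·1823/r³ > 0, so this is the minimum; S ≈ 826.1121.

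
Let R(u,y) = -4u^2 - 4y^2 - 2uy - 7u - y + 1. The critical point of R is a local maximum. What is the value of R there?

41/10

∂R/∂u = -8u - 2y - 7 = 0 and ∂R/∂y = -2u - 8y - 1 = 0, so (u, y) = (-9/10, 1/10).
The Hessian has R_{uu} = -8, R_{yy} = -8, R_{uy} = -2, giving D = 60 > 0 with R_{uu} < 0, so the point is a local maximum.
R(-9/10, 1/10) = 41/10.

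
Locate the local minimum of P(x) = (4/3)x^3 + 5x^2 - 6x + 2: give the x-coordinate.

Critical points: P'(x) = 4x^2 + 10x - 6 vanishes at x = -3, 1/2.
Since P''(x) = 8x + 10, we get P''(-3) = -14 < 0 ⇒ local maximum; P''(1/2) = 14 > 0 ⇒ local minimum.
The local minimum is P(1/2) = 5/12.

1/2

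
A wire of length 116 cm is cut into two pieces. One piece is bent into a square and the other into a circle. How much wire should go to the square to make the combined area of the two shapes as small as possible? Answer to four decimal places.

Let x be the length used for the square. Square side x/4; circle radius (116−x)/(2π).
A(x) = (x/4)² + π·((116−x)/(2π))² = x²/16 + (116−x)²/(4π) for 0 ≤ x ≤ 116. A'(x) = x/8 − (116−x)/(2π) = 0 gives x = 4·116/(π+4) ≈ 64.9715.
A'' = 1/8 + 1/(2π) > 0, so this gives the minimum combined area; x ≈ 64.9715 cm to the square.

64.9715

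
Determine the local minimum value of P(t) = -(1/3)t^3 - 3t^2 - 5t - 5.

-40/3

P'(t) = -t^2 - 6t - 5 = 0 at t = -5, -1.
Since P''(t) = -2t - 6, we get P''(-5) = 4 > 0 ⇒ local minimum; P''(-1) = -4 < 0 ⇒ local maximum.
Thus P has its local minimum at t = -5, with value -40/3.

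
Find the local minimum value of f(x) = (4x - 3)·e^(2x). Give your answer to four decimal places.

Differentiating with the product rule gives f'(x) = (8x - 2)·e^(2x). Since e^(2x) > 0, the only critical point is x = 1/4.
f''(1/4) has the same sign as 8 > 0, so this is a local minimum.
f(1/4) = (-2)·e^(1/2) ≈ -3.2974.

-3.2974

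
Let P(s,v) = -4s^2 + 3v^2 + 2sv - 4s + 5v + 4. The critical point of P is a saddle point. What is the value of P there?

∂P/∂s = -8s + 2v - 4 = 0 and ∂P/∂v = 2s + 6v + 5 = 0, so (s, v) = (-17/26, -8/13).
The Hessian has P_{ss} = -8, P_{vv} = 6, P_{sv} = 2, giving D = -52 < 0, so the point is a saddle point.
P(-17/26, -8/13) = 49/13.

49/13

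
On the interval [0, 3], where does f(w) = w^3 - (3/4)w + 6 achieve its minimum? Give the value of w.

Differentiating, f'(w) = 3w^2 - 3/4; whose only zero in [0, 3] is w = 1/2.
Evaluating at the critical points and endpoints: f(0) = 6, f(1/2) = 23/4, f(3) = 123/4.
The minimum over the interval is 23/4, attained at w = 1/2.

1/2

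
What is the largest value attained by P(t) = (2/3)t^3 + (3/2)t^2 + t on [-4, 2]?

40/3

The derivative is 2t^2 + 3t + 1, which vanishes at t = -1 and t = -1/2.
Candidates: P(-4) = -68/3, P(-1) = -1/6, P(-1/2) = -5/24, P(2) = 40/3.
So the maximum is P(2) = 40/3.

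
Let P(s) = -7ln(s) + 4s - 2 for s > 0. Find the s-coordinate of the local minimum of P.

P'(s) = -7/s + 4 = 0 gives s = 7/4.
P''(s) = 7/s², which is positive for s > 0, so this is a local minimum.
P(7/4) = -7·ln(7/4) + 7 - 2 ≈ 1.0827.

7/4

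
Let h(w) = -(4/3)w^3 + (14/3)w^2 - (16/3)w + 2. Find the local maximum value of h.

h'(w) = -4w^2 + (28/3)w - 16/3 = 0 at w = 1, 4/3.
Since h''(w) = -8w + 28/3, we get h''(1) = 4/3 > 0 ⇒ local minimum; h''(4/3) = -4/3 < 0 ⇒ local maximum.
The local maximum is h(4/3) = 2/81.

2/81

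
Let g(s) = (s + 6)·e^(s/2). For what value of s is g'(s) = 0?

By the product rule, g'(s) = ((1/2)s + 4)·e^(s/2). Since e^(s/2) > 0, the only critical point is s = -8.
g''(-8) has the same sign as 1/2 > 0, so this is a local minimum.
g(-8) = (-2)·e^(-4) ≈ -0.0366.

-8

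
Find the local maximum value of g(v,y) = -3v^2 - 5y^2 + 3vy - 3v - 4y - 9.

∂g/∂v = -6v + 3y - 3 = 0 and ∂g/∂y = 3v - 10y - 4 = 0, so (v, y) = (-14/17, -11/17).
The Hessian has g_{vv} = -6, g_{yy} = -10, g_{vy} = 3, giving D = 51 > 0 with g_{vv} < 0, so the point is a local maximum.
g(-14/17, -11/17) = -110/17.

-110/17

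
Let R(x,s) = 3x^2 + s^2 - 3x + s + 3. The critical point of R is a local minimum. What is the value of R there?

2

∂R/∂x = 6x - 3 = 0 and ∂R/∂s = 2s + 1 = 0, so (x, s) = (1/2, -1/2).
The Hessian has R_{xx} = 6, R_{ss} = 2, R_{xs} = 0, giving D = 12 > 0 with R_{xx} > 0, so the point is a local minimum.
R(1/2, -1/2) = 2.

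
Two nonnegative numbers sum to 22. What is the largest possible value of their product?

With x + y = 22, the product is P(x) = x(22 − x).
P'(x) = 22 − 2x = 0 gives x = 11; P'' = −2 < 0, so this is the maximum.
P = 11·11 = 121.

121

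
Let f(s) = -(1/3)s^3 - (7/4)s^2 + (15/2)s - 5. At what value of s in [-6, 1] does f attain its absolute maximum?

f'(s) = -s^2 - (7/2)s + 15/2, whose only zero in [-6, 1] is s = -5.
Evaluating at the critical points and endpoints: f(-6) = -41; f(-5) = -535/12; f(1) = 5/12.
The maximum over the interval is 5/12, attained at s = 1.

1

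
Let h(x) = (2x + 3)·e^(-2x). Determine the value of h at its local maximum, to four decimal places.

h'(x) = 2·e^(-2x) + (2x + 3)·(-2)·e^(-2x) = (-4x - 4)·e^(-2x). Since e^(-2x) > 0, the only critical point is x = -1.
h''(-1) has the same sign as -4 < 0, so this is a local maximum.
h(-1) = (1)·e^(2) ≈ 7.3891.

7.3891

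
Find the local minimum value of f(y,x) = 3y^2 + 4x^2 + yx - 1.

∂f/∂y = 6y + x = 0 and ∂f/∂x = y + 8x = 0, so (y, x) = (0, 0).
The Hessian has f_{yy} = 6, f_{xx} = 8, f_{yx} = 1, giving D = 47 > 0 with f_{yy} > 0, so the point is a local minimum.
f(0, 0) = -1.

-1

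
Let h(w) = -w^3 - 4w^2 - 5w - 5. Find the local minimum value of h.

-85/27

Critical points: h'(w) = -3w^2 - 8w - 5 vanishes at w = -5/3, -1.
h''(w) = -6w - 8. h''(-5/3) = 2 > 0 ⇒ local minimum; h''(-1) = -2 < 0 ⇒ local maximum.
Thus h has its local minimum at w = -5/3, with value -85/27.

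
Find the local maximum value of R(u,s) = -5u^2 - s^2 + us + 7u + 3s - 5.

∂R/∂u = -10u + s + 7 = 0 and ∂R/∂s = u - 2s + 3 = 0, so (u, s) = (17/19, 37/19).
The Hessian has R_{uu} = -10, R_{ss} = -2, R_{us} = 1, giving D = 19 > 0 with R_{uu} < 0, so the point is a local maximum.
R(17/19, 37/19) = 20/19.

20/19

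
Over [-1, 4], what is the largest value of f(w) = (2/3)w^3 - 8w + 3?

41/3

Differentiating, f'(w) = 2w^2 - 8; whose only zero in [-1, 4] is w = 2.
Candidates: f(-1) = 31/3; f(2) = -23/3; f(4) = 41/3.
Hence the absolute maximum is 41/3 at w = 4.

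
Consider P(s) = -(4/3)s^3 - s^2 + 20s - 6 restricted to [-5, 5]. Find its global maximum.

107/3

The derivative is -4s^2 - 2s + 20, which vanishes at s = -5/2 and s = 2.
Candidates: P(-5) = 107/3, P(-5/2) = -497/12, P(2) = 58/3, P(5) = -293/3.
So the maximum is P(-5) = 107/3.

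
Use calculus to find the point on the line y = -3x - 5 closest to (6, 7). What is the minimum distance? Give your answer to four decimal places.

Minimize D(x)^2 = (x - 6)^2 + (-3x - 12)^2.
d/dx[D^2] = 2(x - 6) + 2·(-3)·(-3x - 12) = 0 ⇒ x = -3.
Then y = 4 and the distance is √(90) ≈ 9.4868.

9.4868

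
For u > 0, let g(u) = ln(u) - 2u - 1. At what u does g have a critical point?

g'(u) = 1/u − 2 = 0 gives u = 1/2.
g''(u) = -1/u², which is negative for u > 0, so this is a local maximum.
g(1/2) = 1·ln(1/2) - 1 - 1 ≈ -2.6931.

1/2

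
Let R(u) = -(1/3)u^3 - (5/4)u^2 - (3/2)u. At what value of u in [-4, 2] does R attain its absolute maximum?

-4

R'(u) = -u^2 - (5/2)u - 3/2, which vanishes at u = -3/2 and u = -1.
Candidates: R(-4) = 22/3,  R(-3/2) = 9/16,  R(-1) = 7/12,  R(2) = -32/3.
So the maximum is R(-4) = 22/3.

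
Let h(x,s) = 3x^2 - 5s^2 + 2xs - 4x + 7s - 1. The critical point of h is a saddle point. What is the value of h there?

59/64

∂h/∂x = 6x + 2s - 4 = 0 and ∂h/∂s = 2x - 10s + 7 = 0, so (x, s) = (13/32, 25/32).
The Hessian has h_{xx} = 6, h_{ss} = -10, h_{xs} = 2, giving D = -64 < 0, so the point is a saddle point.
h(13/32, 25/32) = 59/64.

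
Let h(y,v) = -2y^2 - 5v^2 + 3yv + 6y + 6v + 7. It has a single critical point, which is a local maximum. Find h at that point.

577/31

∂h/∂y = -4y + 3v + 6 = 0 and ∂h/∂v = 3y - 10v + 6 = 0, so (y, v) = (78/31, 42/31).
The Hessian has h_{yy} = -4, h_{vv} = -10, h_{yv} = 3, giving D = 31 > 0 with h_{yy} < 0, so the point is a local maximum.
h(78/31, 42/31) = 577/31.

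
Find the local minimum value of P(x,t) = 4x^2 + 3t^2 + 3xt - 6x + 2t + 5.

∂P/∂x = 8x + 3t - 6 = 0 and ∂P/∂t = 3x + 6t + 2 = 0, so (x, t) = (14/13, -34/39).
The Hessian has P_{xx} = 8, P_{tt} = 6, P_{xt} = 3, giving D = 39 > 0 with P_{xx} > 0, so the point is a local minimum.
P(14/13, -34/39) = 35/39.

35/39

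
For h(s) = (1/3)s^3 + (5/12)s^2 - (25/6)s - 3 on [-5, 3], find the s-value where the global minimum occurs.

The derivative is s^2 + (5/6)s - 25/6, which vanishes at s = -5/2 and s = 5/3.
Compare values at every candidate in [-5, 3]: h(-5) = -161/12, h(-5/2) = 77/16, h(5/3) = -2347/324, h(3) = -11/4.
Hence the absolute minimum is -161/12 at s = -5.

-5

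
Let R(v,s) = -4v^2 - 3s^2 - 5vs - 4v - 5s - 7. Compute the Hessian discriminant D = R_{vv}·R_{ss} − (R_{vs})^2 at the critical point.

∂R/∂v = -8v - 5s - 4 = 0 and ∂R/∂s = -5v - 6s - 5 = 0, so (v, s) = (1/23, -20/23).
The Hessian has R_{vv} = -8, R_{ss} = -6, R_{vs} = -5, giving D = 23 > 0 with R_{vv} < 0, so the point is a local maximum.
D = (-8)·(-6) − (-5)^2 = 23.

23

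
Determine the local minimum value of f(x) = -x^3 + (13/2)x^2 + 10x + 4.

14/27

f'(x) = -3x^2 + 13x + 10. Setting f'(x) = 0 gives x ∈ {-2/3, 5}.
Second-derivative test with f''(x) = -6x + 13: f''(-2/3) = 17 > 0 ⇒ local minimum; f''(5) = -17 < 0 ⇒ local maximum.
Thus f has its local minimum at x = -2/3, with value 14/27.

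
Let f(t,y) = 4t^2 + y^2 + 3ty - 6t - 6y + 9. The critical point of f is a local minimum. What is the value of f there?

∂f/∂t = 8t + 3y - 6 = 0 and ∂f/∂y = 3t + 2y - 6 = 0, so (t, y) = (-6/7, 30/7).
The Hessian has f_{tt} = 8, f_{yy} = 2, f_{ty} = 3, giving D = 7 > 0 with f_{tt} > 0, so the point is a local minimum.
f(-6/7, 30/7) = -9/7.

-9/7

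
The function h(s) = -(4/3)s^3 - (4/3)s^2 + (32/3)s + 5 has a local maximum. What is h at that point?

1109/81

h'(s) = -4s^2 - (8/3)s + 32/3. Setting h'(s) = 0 gives s ∈ {-2, 4/3}.
Since h''(s) = -8s - 8/3, we get h''(-2) = 40/3 > 0 ⇒ local minimum; h''(4/3) = -40/3 < 0 ⇒ local maximum.
So the local maximum value is h(4/3) = 1109/81.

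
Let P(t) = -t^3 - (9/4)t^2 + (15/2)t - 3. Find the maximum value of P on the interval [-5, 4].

The derivative is -3t^2 - (9/2)t + 15/2, which vanishes at t = -5/2 and t = 1.
Candidates: P(-5) = 113/4,  P(-5/2) = -323/16,  P(1) = 5/4,  P(4) = -73.
Hence the absolute maximum is 113/4 at t = -5.

113/4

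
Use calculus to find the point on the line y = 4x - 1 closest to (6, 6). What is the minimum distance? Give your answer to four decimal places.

4.1231

Minimize D(x)^2 = (x - 6)^2 + (4x - 7)^2.
d/dx[D^2] = 2(x - 6) + 2·4·(4x - 7) = 0 ⇒ x = 2.
Then y = 7 and the distance is √(17) ≈ 4.1231.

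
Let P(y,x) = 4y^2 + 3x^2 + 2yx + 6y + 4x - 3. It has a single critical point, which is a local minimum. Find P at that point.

∂P/∂y = 8y + 2x + 6 = 0 and ∂P/∂x = 2y + 6x + 4 = 0, so (y, x) = (-7/11, -5/11).
The Hessian has P_{yy} = 8, P_{xx} = 6, P_{yx} = 2, giving D = 44 > 0 with P_{yy} > 0, so the point is a local minimum.
P(-7/11, -5/11) = -64/11.

-64/11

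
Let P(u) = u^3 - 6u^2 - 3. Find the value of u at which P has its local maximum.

P'(u) = 3u^2 - 12u = 0 at u = 0, 4.
Since P''(u) = 6u - 12, we get P''(0) = -12 < 0 ⇒ local maximum; P''(4) = 12 > 0 ⇒ local minimum.
Thus P has its local maximum at u = 0, with value -3.

0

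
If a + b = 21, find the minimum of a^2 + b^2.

With a + b = 21, a^2 + b^2 = a^2 + (21 − a)^2.
The derivative 2a − 2(21 − a) = 4a − 42 vanishes at a = 21/2; second derivative 4 > 0, a minimum.
The minimum is 2·(21/2)^2 = 441/2.

441/2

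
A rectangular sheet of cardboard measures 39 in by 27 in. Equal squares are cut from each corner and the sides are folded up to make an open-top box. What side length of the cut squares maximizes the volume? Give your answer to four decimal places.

5.2337

With cut size x, the volume is V(x) = x(39 − 2x)(27 − 2x) for 0 < x < 13.5.
V'(x) = 12x^2 − 264x + 1053. Setting V'(x) = 0 gives x ≈ 5.2337 (the root in (0, 13.5)).
V''(x) = 24x − 264 is negative there, so this is the maximum; V ≈ 2468.8308.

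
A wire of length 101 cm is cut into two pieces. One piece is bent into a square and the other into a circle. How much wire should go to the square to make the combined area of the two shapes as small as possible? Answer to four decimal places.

Let x be the length used for the square. Square side x/4; circle radius (101−x)/(2π).
A(x) = (x/4)² + π·((101−x)/(2π))² = x²/16 + (101−x)²/(4π) for 0 ≤ x ≤ 101. A'(x) = x/8 − (101−x)/(2π) = 0 gives x = 4·101/(π+4) ≈ 56.5700.
A'' = 1/8 + 1/(2π) > 0, so this gives the minimum combined area; x ≈ 56.5700 cm to the square.

56.5700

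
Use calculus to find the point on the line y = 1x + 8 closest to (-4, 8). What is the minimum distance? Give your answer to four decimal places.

Minimize D(x)^2 = (x + 4)^2 + (x)^2.
d/dx[D^2] = 2(x + 4) + 2·1·(x) = 0 ⇒ x = -2.
Then y = 6 and the distance is √(8) ≈ 2.8284.

2.8284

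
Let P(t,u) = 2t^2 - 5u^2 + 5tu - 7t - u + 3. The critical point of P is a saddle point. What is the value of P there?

∂P/∂t = 4t + 5u - 7 = 0 and ∂P/∂u = 5t - 10u - 1 = 0, so (t, u) = (15/13, 31/65).
The Hessian has P_{tt} = 4, P_{uu} = -10, P_{tu} = 5, giving D = -65 < 0, so the point is a saddle point.
P(15/13, 31/65) = -83/65.

-83/65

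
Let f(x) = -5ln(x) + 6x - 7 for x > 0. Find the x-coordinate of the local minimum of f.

f'(x) = -5/x + 6 = 0 gives x = 5/6.
f''(x) = 5/x², which is positive for x > 0, so this is a local minimum.
f(5/6) = -5·ln(5/6) + 5 - 7 ≈ -1.0884.

5/6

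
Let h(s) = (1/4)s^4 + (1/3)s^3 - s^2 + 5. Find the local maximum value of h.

h'(s) = s^3 + s^2 - 2s = 0 at s = -2, 0, 1.
h''(s) = 3s^2 + 2s - 2. h''(-2) = 6 > 0 ⇒ local minimum; h''(0) = -2 < 0 ⇒ local maximum; h''(1) = 3 > 0 ⇒ local minimum.
The local maximum is h(0) = 5.

5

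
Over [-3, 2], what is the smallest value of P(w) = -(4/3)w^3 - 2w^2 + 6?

-38/3

Differentiating, P'(w) = -4w^2 - 4w; which vanishes at w = -1 and w = 0.
Candidates: P(-3) = 24,  P(-1) = 16/3,  P(0) = 6,  P(2) = -38/3.
So the minimum is P(2) = -38/3.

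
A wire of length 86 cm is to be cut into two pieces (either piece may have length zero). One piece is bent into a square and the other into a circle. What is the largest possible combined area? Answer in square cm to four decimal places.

Let x be the length used for the square. Square side x/4; circle radius (86−x)/(2π).
A(x) = (x/4)² + π·((86−x)/(2π))² = x²/16 + (86−x)²/(4π) for 0 ≤ x ≤ 86. A'(x) = x/8 − (86−x)/(2π) = 0 gives x = 4·86/(π+4) ≈ 48.1685.
A'' > 0, so the interior critical point is a minimum; the maximum is at an endpoint. A(0) = 588.5550 and A(86) = 462.2500, so the largest area is 588.5550.

588.5550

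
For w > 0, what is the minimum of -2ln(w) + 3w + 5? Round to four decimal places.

P'(w) = -2/w + 3 = 0 gives w = 2/3.
P''(w) = 2/w², which is positive for w > 0, so this is a local minimum.
P(2/3) = -2·ln(2/3) + 2 + 5 ≈ 7.8109.

7.8109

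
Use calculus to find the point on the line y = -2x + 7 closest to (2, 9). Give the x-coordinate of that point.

-2/5

Minimize D(x)^2 = (x - 2)^2 + (-2x - 2)^2.
d/dx[D^2] = 2(x - 2) + 2·(-2)·(-2x - 2) = 0 ⇒ x = -2/5.
Then y = 39/5 and the distance is √(36/5) ≈ 2.6833.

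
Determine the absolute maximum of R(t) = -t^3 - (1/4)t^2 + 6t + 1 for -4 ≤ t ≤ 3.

37

Differentiating, R'(t) = -3t^2 - (1/2)t + 6; which vanishes at t = -3/2 and t = 4/3.
Compare values at every candidate in [-4, 3]: R(-4) = 37, R(-3/2) = -83/16, R(4/3) = 167/27, R(3) = -41/4.
Hence the absolute maximum is 37 at t = -4.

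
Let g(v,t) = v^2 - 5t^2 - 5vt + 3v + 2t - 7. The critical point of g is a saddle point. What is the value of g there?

∂g/∂v = 2v - 5t + 3 = 0 and ∂g/∂t = -5v - 10t + 2 = 0, so (v, t) = (-4/9, 19/45).
The Hessian has g_{vv} = 2, g_{tt} = -10, g_{vt} = -5, giving D = -45 < 0, so the point is a saddle point.
g(-4/9, 19/45) = -326/45.

-326/45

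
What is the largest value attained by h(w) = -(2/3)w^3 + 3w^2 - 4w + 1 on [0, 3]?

1

h'(w) = -2w^2 + 6w - 4, which vanishes at w = 1 and w = 2.
Evaluating at the critical points and endpoints: h(0) = 1,  h(1) = -2/3,  h(2) = -1/3,  h(3) = -2.
The maximum over the interval is 1, attained at w = 0.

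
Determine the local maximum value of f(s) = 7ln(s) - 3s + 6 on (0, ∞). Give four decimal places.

4.9311

f'(s) = 7/s − 3 = 0 gives s = 7/3.
f''(s) = -7/s², which is negative for s > 0, so this is a local maximum.
f(7/3) = 7·ln(7/3) - 7 + 6 ≈ 4.9311.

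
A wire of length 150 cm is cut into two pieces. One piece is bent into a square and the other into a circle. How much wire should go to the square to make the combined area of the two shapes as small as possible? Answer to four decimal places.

Let x be the length used for the square. Square side x/4; circle radius (150−x)/(2π).
A(x) = (x/4)² + π·((150−x)/(2π))² = x²/16 + (150−x)²/(4π) for 0 ≤ x ≤ 150. A'(x) = x/8 − (150−x)/(2π) = 0 gives x = 4·150/(π+4) ≈ 84.0149.
A'' = 1/8 + 1/(2π) > 0, so this gives the minimum combined area; x ≈ 84.0149 cm to the square.

84.0149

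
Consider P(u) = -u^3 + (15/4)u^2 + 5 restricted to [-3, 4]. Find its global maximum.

P'(u) = -3u^2 + (15/2)u, which vanishes at u = 0 and u = 5/2.
Evaluating at the critical points and endpoints: P(-3) = 263/4, P(0) = 5, P(5/2) = 205/16, P(4) = 1.
So the maximum is P(-3) = 263/4.

263/4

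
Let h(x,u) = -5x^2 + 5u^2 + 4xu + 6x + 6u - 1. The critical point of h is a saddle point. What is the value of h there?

∂h/∂x = -10x + 4u + 6 = 0 and ∂h/∂u = 4x + 10u + 6 = 0, so (x, u) = (9/29, -21/29).
The Hessian has h_{xx} = -10, h_{uu} = 10, h_{xu} = 4, giving D = -116 < 0, so the point is a saddle point.
h(9/29, -21/29) = -65/29.

-65/29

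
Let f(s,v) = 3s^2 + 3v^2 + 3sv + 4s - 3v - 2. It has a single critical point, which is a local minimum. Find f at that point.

∂f/∂s = 6s + 3v + 4 = 0 and ∂f/∂v = 3s + 6v - 3 = 0, so (s, v) = (-11/9, 10/9).
The Hessian has f_{ss} = 6, f_{vv} = 6, f_{sv} = 3, giving D = 27 > 0 with f_{ss} > 0, so the point is a local minimum.
f(-11/9, 10/9) = -55/9.

-55/9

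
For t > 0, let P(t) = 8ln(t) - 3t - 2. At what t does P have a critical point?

8/3

P'(t) = 8/t − 3 = 0 gives t = 8/3.
P''(t) = -8/t², which is negative for t > 0, so this is a local maximum.
P(8/3) = 8·ln(8/3) - 8 - 2 ≈ -2.1534.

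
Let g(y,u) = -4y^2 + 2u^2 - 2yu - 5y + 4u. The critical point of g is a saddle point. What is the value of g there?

∂g/∂y = -8y - 2u - 5 = 0 and ∂g/∂u = -2y + 4u + 4 = 0, so (y, u) = (-1/3, -7/6).
The Hessian has g_{yy} = -8, g_{uu} = 4, g_{yu} = -2, giving D = -36 < 0, so the point is a saddle point.
g(-1/3, -7/6) = -3/2.

-3/2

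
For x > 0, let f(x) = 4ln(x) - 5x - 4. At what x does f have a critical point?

4/5

f'(x) = 4/x − 5 = 0 gives x = 4/5.
f''(x) = -4/x², which is negative for x > 0, so this is a local maximum.
f(4/5) = 4·ln(4/5) - 4 - 4 ≈ -8.8926.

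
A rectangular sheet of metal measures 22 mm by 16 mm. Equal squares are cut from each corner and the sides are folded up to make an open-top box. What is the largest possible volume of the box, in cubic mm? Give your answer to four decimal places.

With cut size x, the volume is V(x) = x(22 − 2x)(16 − 2x) for 0 < x < 8.
V'(x) = 12x^2 − 152x + 352. Setting V'(x) = 0 gives x ≈ 3.0504 (the root in (0, 8)).
V''(x) = 24x − 152 is negative there, so this is the maximum; V ≈ 480.1005.

480.1005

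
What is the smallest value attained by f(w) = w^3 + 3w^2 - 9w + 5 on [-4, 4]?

f'(w) = 3w^2 + 6w - 9, which vanishes at w = -3 and w = 1.
Compare values at every candidate in [-4, 4]: f(-4) = 25,  f(-3) = 32,  f(1) = 0,  f(4) = 81.
So the minimum is f(1) = 0.

0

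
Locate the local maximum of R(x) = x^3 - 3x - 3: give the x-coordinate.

-1

Critical points: R'(x) = 3x^2 - 3 vanishes at x = -1, 1.
Since R''(x) = 6x, we get R''(-1) = -6 < 0 ⇒ local maximum; R''(1) = 6 > 0 ⇒ local minimum.
The local maximum is R(-1) = -1.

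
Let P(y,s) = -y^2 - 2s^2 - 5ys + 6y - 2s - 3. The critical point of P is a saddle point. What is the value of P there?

-11

∂P/∂y = -2y - 5s + 6 = 0 and ∂P/∂s = -5y - 4s - 2 = 0, so (y, s) = (-2, 2).
The Hessian has P_{yy} = -2, P_{ss} = -4, P_{ys} = -5, giving D = -17 < 0, so the point is a saddle point.
P(-2, 2) = -11.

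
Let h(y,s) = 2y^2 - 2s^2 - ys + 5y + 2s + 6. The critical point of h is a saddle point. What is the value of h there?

∂h/∂y = 4y - s + 5 = 0 and ∂h/∂s = -y - 4s + 2 = 0, so (y, s) = (-18/17, 13/17).
The Hessian has h_{yy} = 4, h_{ss} = -4, h_{ys} = -1, giving D = -17 < 0, so the point is a saddle point.
h(-18/17, 13/17) = 70/17.

70/17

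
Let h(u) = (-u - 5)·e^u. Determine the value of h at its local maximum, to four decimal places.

0.0025

h'(u) = (-1)·e^u + (-u - 5)·1·e^u = (-u - 6)·e^u. Since e^u > 0, the only critical point is u = -6.
h''(-6) has the same sign as -1 < 0, so this is a local maximum.
h(-6) = (1)·e^(-6) ≈ 0.0025.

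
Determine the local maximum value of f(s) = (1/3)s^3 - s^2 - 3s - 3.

-4/3

f'(s) = s^2 - 2s - 3. Setting f'(s) = 0 gives s ∈ {-1, 3}.
Second-derivative test with f''(s) = 2s - 2: f''(-1) = -4 < 0 ⇒ local maximum; f''(3) = 4 > 0 ⇒ local minimum.
So the local maximum value is f(-1) = -4/3.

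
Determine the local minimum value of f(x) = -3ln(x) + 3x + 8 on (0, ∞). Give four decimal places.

f'(x) = -3/x + 3 = 0 gives x = 1.
f''(x) = 3/x², which is positive for x > 0, so this is a local minimum.
f(1) = -3·ln(1) + 3 + 8 ≈ 11.0000.

11.0000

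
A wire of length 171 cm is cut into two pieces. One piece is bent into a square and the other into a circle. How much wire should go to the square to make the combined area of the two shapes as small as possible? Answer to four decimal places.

95.7770

Let x be the length used for the square. Square side x/4; circle radius (171−x)/(2π).
A(x) = (x/4)² + π·((171−x)/(2π))² = x²/16 + (171−x)²/(4π) for 0 ≤ x ≤ 171. A'(x) = x/8 − (171−x)/(2π) = 0 gives x = 4·171/(π+4) ≈ 95.7770.
A'' = 1/8 + 1/(2π) > 0, so this gives the minimum combined area; x ≈ 95.7770 cm to the square.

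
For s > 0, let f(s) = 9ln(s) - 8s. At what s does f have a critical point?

9/8

f'(s) = 9/s − 8 = 0 gives s = 9/8.
f''(s) = -9/s², which is negative for s > 0, so this is a local maximum.
f(9/8) = 9·ln(9/8) - 9 ≈ -7.9400.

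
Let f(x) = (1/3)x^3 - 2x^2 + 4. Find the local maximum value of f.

4

Critical points: f'(x) = x^2 - 4x vanishes at x = 0, 4.
Since f''(x) = 2x - 4, we get f''(0) = -4 < 0 ⇒ local maximum; f''(4) = 4 > 0 ⇒ local minimum.
So the local maximum value is f(0) = 4.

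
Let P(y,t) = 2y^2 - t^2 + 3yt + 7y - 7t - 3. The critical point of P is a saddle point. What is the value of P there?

145/17

∂P/∂y = 4y + 3t + 7 = 0 and ∂P/∂t = 3y - 2t - 7 = 0, so (y, t) = (7/17, -49/17).
The Hessian has P_{yy} = 4, P_{tt} = -2, P_{yt} = 3, giving D = -17 < 0, so the point is a saddle point.
P(7/17, -49/17) = 145/17.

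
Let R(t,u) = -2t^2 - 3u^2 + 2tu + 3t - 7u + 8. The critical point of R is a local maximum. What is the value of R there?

∂R/∂t = -4t + 2u + 3 = 0 and ∂R/∂u = 2t - 6u - 7 = 0, so (t, u) = (1/5, -11/10).
The Hessian has R_{tt} = -4, R_{uu} = -6, R_{tu} = 2, giving D = 20 > 0 with R_{tt} < 0, so the point is a local maximum.
R(1/5, -11/10) = 243/20.

243/20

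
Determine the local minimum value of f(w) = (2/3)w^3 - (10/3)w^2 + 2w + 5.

f'(w) = 2w^2 - (20/3)w + 2. Setting f'(w) = 0 gives w ∈ {1/3, 3}.
f''(w) = 4w - 20/3. f''(1/3) = -16/3 < 0 ⇒ local maximum; f''(3) = 16/3 > 0 ⇒ local minimum.
Thus f has its local minimum at w = 3, with value -1.

-1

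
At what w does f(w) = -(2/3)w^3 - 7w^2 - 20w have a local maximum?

-2

f'(w) = -2w^2 - 14w - 20 = 0 at w = -5, -2.
f''(w) = -4w - 14. f''(-5) = 6 > 0 ⇒ local minimum; f''(-2) = -6 < 0 ⇒ local maximum.
So the local maximum value is f(-2) = 52/3.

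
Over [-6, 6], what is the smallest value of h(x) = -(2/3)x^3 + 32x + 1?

The derivative is -2x^2 + 32, which vanishes at x = -4 and x = 4.
Compare values at every candidate in [-6, 6]: h(-6) = -47,  h(-4) = -253/3,  h(4) = 259/3,  h(6) = 49.
The minimum over the interval is -253/3, attained at x = -4.

-253/3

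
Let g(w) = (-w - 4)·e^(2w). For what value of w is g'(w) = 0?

-9/2

By the product rule, g'(w) = (-2w - 9)·e^(2w). Since e^(2w) > 0, the only critical point is w = -9/2.
g''(-9/2) has the same sign as -2 < 0, so this is a local maximum.
g(-9/2) = (1/2)·e^(-9) ≈ 0.0001.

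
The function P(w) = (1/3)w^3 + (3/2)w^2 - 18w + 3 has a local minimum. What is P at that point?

P'(w) = w^2 + 3w - 18. Setting P'(w) = 0 gives w ∈ {-6, 3}.
Since P''(w) = 2w + 3, we get P''(-6) = -9 < 0 ⇒ local maximum; P''(3) = 9 > 0 ⇒ local minimum.
So the local minimum value is P(3) = -57/2.

-57/2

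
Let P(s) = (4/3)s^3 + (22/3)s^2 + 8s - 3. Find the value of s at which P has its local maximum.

Critical points: P'(s) = 4s^2 + (44/3)s + 8 vanishes at s = -3, -2/3.
P''(s) = 8s + 44/3. P''(-3) = -28/3 < 0 ⇒ local maximum; P''(-2/3) = 28/3 > 0 ⇒ local minimum.
The local maximum is P(-3) = 3.

-3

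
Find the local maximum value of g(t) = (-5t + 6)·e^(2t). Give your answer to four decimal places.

Differentiating with the product rule gives g'(t) = (-10t + 7)·e^(2t). Since e^(2t) > 0, the only critical point is t = 7/10.
g''(7/10) has the same sign as -10 < 0, so this is a local maximum.
g(7/10) = (5/2)·e^(7/5) ≈ 10.1380.

10.1380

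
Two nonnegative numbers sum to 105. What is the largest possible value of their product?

With x + y = 105, the product is P(x) = x(105 − x).
P'(x) = 105 − 2x = 0 gives x = 105/2; P'' = −2 < 0, so this is the maximum.
P = 105/2·105/2 = 11025/4.

11025/4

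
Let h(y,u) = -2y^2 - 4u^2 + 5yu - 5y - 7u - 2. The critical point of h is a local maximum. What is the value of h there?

359/7

∂h/∂y = -4y + 5u - 5 = 0 and ∂h/∂u = 5y - 8u - 7 = 0, so (y, u) = (-75/7, -53/7).
The Hessian has h_{yy} = -4, h_{uu} = -8, h_{yu} = 5, giving D = 7 > 0 with h_{yy} < 0, so the point is a local maximum.
h(-75/7, -53/7) = 359/7.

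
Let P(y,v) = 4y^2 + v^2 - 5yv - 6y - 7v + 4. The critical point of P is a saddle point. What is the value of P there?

478/9

∂P/∂y = 8y - 5v - 6 = 0 and ∂P/∂v = -5y + 2v - 7 = 0, so (y, v) = (-47/9, -86/9).
The Hessian has P_{yy} = 8, P_{vv} = 2, P_{yv} = -5, giving D = -9 < 0, so the point is a saddle point.
P(-47/9, -86/9) = 478/9.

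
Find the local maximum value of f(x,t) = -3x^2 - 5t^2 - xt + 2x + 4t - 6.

-294/59

∂f/∂x = -6x - t + 2 = 0 and ∂f/∂t = -x - 10t + 4 = 0, so (x, t) = (16/59, 22/59).
The Hessian has f_{xx} = -6, f_{tt} = -10, f_{xt} = -1, giving D = 59 > 0 with f_{xx} < 0, so the point is a local maximum.
f(16/59, 22/59) = -294/59.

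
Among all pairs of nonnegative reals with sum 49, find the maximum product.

With x + y = 49, the product is P(x) = x(49 − x).
P'(x) = 49 − 2x = 0 gives x = 49/2; P'' = −2 < 0, so this is the maximum.
P = 49/2·49/2 = 2401/4.

2401/4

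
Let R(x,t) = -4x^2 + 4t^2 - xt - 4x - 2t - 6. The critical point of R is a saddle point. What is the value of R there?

∂R/∂x = -8x - t - 4 = 0 and ∂R/∂t = -x + 8t - 2 = 0, so (x, t) = (-34/65, 12/65).
The Hessian has R_{xx} = -8, R_{tt} = 8, R_{xt} = -1, giving D = -65 < 0, so the point is a saddle point.
R(-34/65, 12/65) = -334/65.

-334/65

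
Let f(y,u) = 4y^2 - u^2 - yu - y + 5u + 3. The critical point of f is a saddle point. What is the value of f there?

∂f/∂y = 8y - u - 1 = 0 and ∂f/∂u = -y - 2u + 5 = 0, so (y, u) = (7/17, 39/17).
The Hessian has f_{yy} = 8, f_{uu} = -2, f_{yu} = -1, giving D = -17 < 0, so the point is a saddle point.
f(7/17, 39/17) = 145/17.

145/17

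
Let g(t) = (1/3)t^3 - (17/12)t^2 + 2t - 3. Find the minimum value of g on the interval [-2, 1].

-46/3

Differentiating, g'(t) = t^2 - (17/6)t + 2; which has no zeros in [-2, 1].
Compare values at every candidate in [-2, 1]: g(-2) = -46/3,  g(1) = -25/12.
So the minimum is g(-2) = -46/3.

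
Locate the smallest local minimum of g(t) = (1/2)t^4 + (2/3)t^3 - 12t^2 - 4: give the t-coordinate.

-4

g'(t) = 2t^3 + 2t^2 - 24t. Setting g'(t) = 0 gives t ∈ {-4, 0, 3}.
Second-derivative test with g''(t) = 6t^2 + 4t - 24: g''(-4) = 56 > 0 ⇒ local minimum; g''(0) = -24 < 0 ⇒ local maximum; g''(3) = 42 > 0 ⇒ local minimum.
So the smallest local minimum value is g(-4) = -332/3.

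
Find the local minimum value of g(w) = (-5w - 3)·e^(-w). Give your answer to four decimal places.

g'(w) = (-5)·e^(-w) + (-5w - 3)·(-1)·e^(-w) = (5w - 2)·e^(-w). Since e^(-w) > 0, the only critical point is w = 2/5.
g''(2/5) has the same sign as 5 > 0, so this is a local minimum.
g(2/5) = (-5)·e^(-2/5) ≈ -3.3516.

-3.3516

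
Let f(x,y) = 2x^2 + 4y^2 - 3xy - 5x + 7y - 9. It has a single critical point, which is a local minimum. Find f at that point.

∂f/∂x = 4x - 3y - 5 = 0 and ∂f/∂y = -3x + 8y + 7 = 0, so (x, y) = (19/23, -13/23).
The Hessian has f_{xx} = 4, f_{yy} = 8, f_{xy} = -3, giving D = 23 > 0 with f_{xx} > 0, so the point is a local minimum.
f(19/23, -13/23) = -300/23.

-300/23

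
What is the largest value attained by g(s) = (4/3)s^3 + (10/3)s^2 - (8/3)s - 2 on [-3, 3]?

The derivative is 4s^2 + (20/3)s - 8/3, which vanishes at s = -2 and s = 1/3.
Candidates: g(-3) = 0, g(-2) = 6, g(1/3) = -200/81, g(3) = 56.
So the maximum is g(3) = 56.

56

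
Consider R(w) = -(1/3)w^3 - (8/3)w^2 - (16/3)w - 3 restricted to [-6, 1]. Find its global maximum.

R'(w) = -w^2 - (16/3)w - 16/3, which vanishes at w = -4 and w = -4/3.
Compare values at every candidate in [-6, 1]: R(-6) = 5, R(-4) = -3, R(-4/3) = 13/81, R(1) = -34/3.
So the maximum is R(-6) = 5.

5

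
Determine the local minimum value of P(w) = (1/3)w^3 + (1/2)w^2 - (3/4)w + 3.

67/24

P'(w) = w^2 + w - 3/4. Setting P'(w) = 0 gives w ∈ {-3/2, 1/2}.
Second-derivative test with P''(w) = 2w + 1: P''(-3/2) = -2 < 0 ⇒ local maximum; P''(1/2) = 2 > 0 ⇒ local minimum.
So the local minimum value is P(1/2) = 67/24.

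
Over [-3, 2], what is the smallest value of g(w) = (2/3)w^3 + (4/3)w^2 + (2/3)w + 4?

g'(w) = 2w^2 + (8/3)w + 2/3, which vanishes at w = -1 and w = -1/3.
Compare values at every candidate in [-3, 2]: g(-3) = -4,  g(-1) = 4,  g(-1/3) = 316/81,  g(2) = 16.
Hence the absolute minimum is -4 at w = -3.

-4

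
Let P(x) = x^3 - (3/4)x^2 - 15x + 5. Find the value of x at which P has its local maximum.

-2

P'(x) = 3x^2 - (3/2)x - 15 = 0 at x = -2, 5/2.
Second-derivative test with P''(x) = 6x - 3/2: P''(-2) = -27/2 < 0 ⇒ local maximum; P''(5/2) = 27/2 > 0 ⇒ local minimum.
So the local maximum value is P(-2) = 24.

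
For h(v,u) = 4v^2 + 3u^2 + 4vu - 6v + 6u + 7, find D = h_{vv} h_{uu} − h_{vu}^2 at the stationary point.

∂h/∂v = 8v + 4u - 6 = 0 and ∂h/∂u = 4v + 6u + 6 = 0, so (v, u) = (15/8, -9/4).
The Hessian has h_{vv} = 8, h_{uu} = 6, h_{vu} = 4, giving D = 32 > 0 with h_{vv} > 0, so the point is a local minimum.
D = (8)·(6) − (4)^2 = 32.

32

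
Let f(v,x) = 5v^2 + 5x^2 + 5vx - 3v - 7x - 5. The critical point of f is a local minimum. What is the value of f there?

-112/15

∂f/∂v = 10v + 5x - 3 = 0 and ∂f/∂x = 5v + 10x - 7 = 0, so (v, x) = (-1/15, 11/15).
The Hessian has f_{vv} = 10, f_{xx} = 10, f_{vx} = 5, giving D = 75 > 0 with f_{vv} > 0, so the point is a local minimum.
f(-1/15, 11/15) = -112/15.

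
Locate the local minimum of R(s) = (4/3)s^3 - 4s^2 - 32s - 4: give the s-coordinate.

4

R'(s) = 4s^2 - 8s - 32. Setting R'(s) = 0 gives s ∈ {-2, 4}.
R''(s) = 8s - 8. R''(-2) = -24 < 0 ⇒ local maximum; R''(4) = 24 > 0 ⇒ local minimum.
So the local minimum value is R(4) = -332/3.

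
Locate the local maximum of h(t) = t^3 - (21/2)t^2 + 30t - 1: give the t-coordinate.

2

Critical points: h'(t) = 3t^2 - 21t + 30 vanishes at t = 2, 5.
Second-derivative test with h''(t) = 6t - 21: h''(2) = -9 < 0 ⇒ local maximum; h''(5) = 9 > 0 ⇒ local minimum.
The local maximum is h(2) = 25.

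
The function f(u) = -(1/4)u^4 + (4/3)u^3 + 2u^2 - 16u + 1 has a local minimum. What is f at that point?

-49/3

f'(u) = -u^3 + 4u^2 + 4u - 16 = 0 at u = -2, 2, 4.
f''(u) = -3u^2 + 8u + 4. f''(-2) = -24 < 0 ⇒ local maximum; f''(2) = 8 > 0 ⇒ local minimum; f''(4) = -12 < 0 ⇒ local maximum.
So the local minimum value is f(2) = -49/3.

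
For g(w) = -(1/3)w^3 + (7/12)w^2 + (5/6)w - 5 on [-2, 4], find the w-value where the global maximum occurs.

Differentiating, g'(w) = -w^2 + (7/6)w + 5/6; which vanishes at w = -1/2 and w = 5/3.
Evaluating at the critical points and endpoints: g(-2) = -5/3, g(-1/2) = -251/48, g(5/3) = -1145/324, g(4) = -41/3.
So the maximum is g(-2) = -5/3.

-2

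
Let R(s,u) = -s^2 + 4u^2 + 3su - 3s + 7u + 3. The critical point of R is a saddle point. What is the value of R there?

5

∂R/∂s = -2s + 3u - 3 = 0 and ∂R/∂u = 3s + 8u + 7 = 0, so (s, u) = (-9/5, -1/5).
The Hessian has R_{ss} = -2, R_{uu} = 8, R_{su} = 3, giving D = -25 < 0, so the point is a saddle point.
R(-9/5, -1/5) = 5.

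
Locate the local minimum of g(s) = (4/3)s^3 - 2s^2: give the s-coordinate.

1

Critical points: g'(s) = 4s^2 - 4s vanishes at s = 0, 1.
Since g''(s) = 8s - 4, we get g''(0) = -4 < 0 ⇒ local maximum; g''(1) = 4 > 0 ⇒ local minimum.
So the local minimum value is g(1) = -2/3.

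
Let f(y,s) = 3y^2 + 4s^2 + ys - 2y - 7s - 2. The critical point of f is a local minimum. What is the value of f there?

∂f/∂y = 6y + s - 2 = 0 and ∂f/∂s = y + 8s - 7 = 0, so (y, s) = (9/47, 40/47).
The Hessian has f_{yy} = 6, f_{ss} = 8, f_{ys} = 1, giving D = 47 > 0 with f_{yy} > 0, so the point is a local minimum.
f(9/47, 40/47) = -243/47.

-243/47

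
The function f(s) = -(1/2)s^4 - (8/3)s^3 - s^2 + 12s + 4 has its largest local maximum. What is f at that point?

71/6

f'(s) = -2s^3 - 8s^2 - 2s + 12. Setting f'(s) = 0 gives s ∈ {-3, -2, 1}.
Second-derivative test with f''(s) = -6s^2 - 16s - 2: f''(-3) = -8 < 0 ⇒ local maximum; f''(-2) = 6 > 0 ⇒ local minimum; f''(1) = -24 < 0 ⇒ local maximum.
The largest local maximum is f(1) = 71/6.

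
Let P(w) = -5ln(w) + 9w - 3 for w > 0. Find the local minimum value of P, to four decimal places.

4.9389

P'(w) = -5/w + 9 = 0 gives w = 5/9.
P''(w) = 5/w², which is positive for w > 0, so this is a local minimum.
P(5/9) = -5·ln(5/9) + 5 - 3 ≈ 4.9389.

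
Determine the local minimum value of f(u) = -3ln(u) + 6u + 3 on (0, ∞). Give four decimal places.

8.0794

f'(u) = -3/u + 6 = 0 gives u = 1/2.
f''(u) = 3/u², which is positive for u > 0, so this is a local minimum.
f(1/2) = -3·ln(1/2) + 3 + 3 ≈ 8.0794.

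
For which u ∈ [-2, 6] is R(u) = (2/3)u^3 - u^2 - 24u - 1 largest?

R'(u) = 2u^2 - 2u - 24, whose only zero in [-2, 6] is u = 4.
Candidates: R(-2) = 113/3, R(4) = -211/3, R(6) = -37.
Hence the absolute maximum is 113/3 at u = -2.

-2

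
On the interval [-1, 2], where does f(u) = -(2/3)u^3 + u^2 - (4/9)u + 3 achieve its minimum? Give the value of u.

The derivative is -2u^2 + 2u - 4/9, which vanishes at u = 1/3 and u = 2/3.
Evaluating at the critical points and endpoints: f(-1) = 46/9; f(1/3) = 238/81; f(2/3) = 239/81; f(2) = 7/9.
The minimum over the interval is 7/9, attained at u = 2.

2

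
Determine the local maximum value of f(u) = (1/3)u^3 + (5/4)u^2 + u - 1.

-2/3

f'(u) = u^2 + (5/2)u + 1. Setting f'(u) = 0 gives u ∈ {-2, -1/2}.
Second-derivative test with f''(u) = 2u + 5/2: f''(-2) = -3/2 < 0 ⇒ local maximum; f''(-1/2) = 3/2 > 0 ⇒ local minimum.
The local maximum is f(-2) = -2/3.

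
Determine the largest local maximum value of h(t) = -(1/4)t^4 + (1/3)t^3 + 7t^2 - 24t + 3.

h'(t) = -t^3 + t^2 + 14t - 24 = 0 at t = -4, 2, 3.
Second-derivative test with h''(t) = -3t^2 + 2t + 14: h''(-4) = -42 < 0 ⇒ local maximum; h''(2) = 6 > 0 ⇒ local minimum; h''(3) = -7 < 0 ⇒ local maximum.
Thus h has its largest local maximum at t = -4, with value 377/3.

377/3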